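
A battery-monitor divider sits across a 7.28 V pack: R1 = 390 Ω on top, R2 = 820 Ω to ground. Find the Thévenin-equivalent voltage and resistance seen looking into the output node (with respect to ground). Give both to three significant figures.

V_th is the open-circuit tap voltage: 7.28 × 820/(390 + 820) = 4.93 V.
With the supply zeroed, R1 and R2 appear in parallel from the tap: R_th = R1‖R2 = (390 × 820)/1210 = 264 Ω.

V_th = 4.93 V, R_th = 264 Ω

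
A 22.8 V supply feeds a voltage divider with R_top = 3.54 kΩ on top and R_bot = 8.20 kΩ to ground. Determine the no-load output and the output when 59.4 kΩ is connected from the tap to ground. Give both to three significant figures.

Open-circuit: V = 22.8 × 8.20/(3.54 + 8.20) = 15.9 V.
With the load, R_bot becomes R_bot‖R_L = 7.205 kΩ, so V = 22.8 × 7.205/10.75 = 15.3 V.

Unloaded: 15.9 V; loaded: 15.3 V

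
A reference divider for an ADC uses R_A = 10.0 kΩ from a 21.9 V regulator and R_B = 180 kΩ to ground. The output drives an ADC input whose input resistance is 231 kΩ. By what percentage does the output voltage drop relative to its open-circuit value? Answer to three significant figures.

The divider's output (Thévenin) resistance is R_A‖R_B = 9.474 kΩ.
Fractional drop under load = R_th/(R_th + R_L) = 9.474 / (9.474 + 231) = 0.03940.
So the output falls by 3.94 %.

3.94 %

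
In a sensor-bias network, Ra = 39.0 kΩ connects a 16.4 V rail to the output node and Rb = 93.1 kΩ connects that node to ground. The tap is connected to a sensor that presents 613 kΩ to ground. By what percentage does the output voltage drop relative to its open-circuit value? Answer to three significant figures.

4.29 %

The divider's output (Thévenin) resistance is Ra‖Rb = 27.49 kΩ.
Fractional drop under load = R_th/(R_th + R_L) = 27.49 / (27.49 + 613) = 0.04291.
So the output falls by 4.29 %.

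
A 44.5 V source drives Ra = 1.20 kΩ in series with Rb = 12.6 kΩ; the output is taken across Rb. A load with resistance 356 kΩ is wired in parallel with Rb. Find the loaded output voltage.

V_out ≈ 40.5 V

The load sits in parallel with Rb: Rb‖R_L = (12.6 × 356) / (12.6 + 356) = 12.17 kΩ.
V_out = 44.5 × 12.17 / (1.20 + 12.17) = 44.5 × 12.17/13.37 = 40.5 V.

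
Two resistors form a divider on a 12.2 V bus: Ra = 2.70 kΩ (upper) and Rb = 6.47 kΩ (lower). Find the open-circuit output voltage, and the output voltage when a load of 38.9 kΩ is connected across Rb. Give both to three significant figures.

Open-circuit: V = 12.2 × 6.47/(2.70 + 6.47) = 8.61 V.
With the load, Rb becomes Rb‖R_L = 5.547 kΩ, so V = 12.2 × 5.547/8.247 = 8.21 V.

Unloaded: 8.61 V; loaded: 8.21 V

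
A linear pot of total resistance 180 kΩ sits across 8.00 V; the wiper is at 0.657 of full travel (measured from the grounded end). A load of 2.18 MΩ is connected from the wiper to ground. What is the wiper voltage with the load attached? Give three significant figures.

The wiper splits the pot into (1−α)R = 61.74 kΩ above and αR = 118.3 kΩ below.
Lower section ‖ load = 112.2 kΩ.
V_wiper = 8.00 × 112.2/(61.74 + 112.2) = 5.16 V.

V ≈ 5.16 V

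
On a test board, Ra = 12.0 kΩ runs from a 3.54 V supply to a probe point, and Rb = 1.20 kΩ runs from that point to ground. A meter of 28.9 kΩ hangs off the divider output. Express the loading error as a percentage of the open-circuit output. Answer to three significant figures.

The divider's output (Thévenin) resistance is Ra‖Rb = 1.091 kΩ.
Fractional drop under load = R_th/(R_th + R_L) = 1.091 / (1.091 + 28.9) = 0.03637.
So the output falls by 3.64 %.

3.64 %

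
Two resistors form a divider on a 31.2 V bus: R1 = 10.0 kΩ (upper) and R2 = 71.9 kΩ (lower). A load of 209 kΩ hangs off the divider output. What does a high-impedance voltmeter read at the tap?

V_out ≈ 26.3 V

The load sits in parallel with R2: R2‖R_L = (71.9 × 209) / (71.9 + 209) = 53.50 kΩ.
V_out = 31.2 × 53.50 / (10.0 + 53.50) = 31.2 × 53.50/63.50 = 26.3 V.
(Unloaded it would have been 27.4 V.)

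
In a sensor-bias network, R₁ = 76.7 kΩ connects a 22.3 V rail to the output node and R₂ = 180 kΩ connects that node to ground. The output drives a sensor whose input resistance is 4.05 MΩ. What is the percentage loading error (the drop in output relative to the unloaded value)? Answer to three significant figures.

1.31 %

The divider's output (Thévenin) resistance is R₁‖R₂ = 53.78 kΩ.
Fractional drop under load = R_th/(R_th + R_L) = 53.78 / (53.78 + 4050) = 0.01311.
So the output falls by 1.31 %.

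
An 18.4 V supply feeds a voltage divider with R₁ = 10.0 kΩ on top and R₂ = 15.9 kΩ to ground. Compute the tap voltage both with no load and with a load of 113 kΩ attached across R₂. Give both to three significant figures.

Unloaded: 11.3 V; loaded: 10.7 V

Open-circuit: V = 18.4 × 15.9/(10.0 + 15.9) = 11.3 V.
With the load, R₂ becomes R₂‖R_L = 13.94 kΩ, so V = 18.4 × 13.94/23.94 = 10.7 V.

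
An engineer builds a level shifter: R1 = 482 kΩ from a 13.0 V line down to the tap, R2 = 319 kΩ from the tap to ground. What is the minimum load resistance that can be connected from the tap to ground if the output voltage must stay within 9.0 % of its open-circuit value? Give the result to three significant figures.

Output resistance R_th = R1‖R2 = (482 × 319)/801.0 = 192.0 kΩ.
The fractional drop is R_th/(R_th + R_L); requiring this ≤ 0.0900 gives R_L ≥ R_th(1/0.0900 − 1) = 192.0 × 10.11 = 1.94 MΩ.

R_L(min) ≈ 1.94 MΩ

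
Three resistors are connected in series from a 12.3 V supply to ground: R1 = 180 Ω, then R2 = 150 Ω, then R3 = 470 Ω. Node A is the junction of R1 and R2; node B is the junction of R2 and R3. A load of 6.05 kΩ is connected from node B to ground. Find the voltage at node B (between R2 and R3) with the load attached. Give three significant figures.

V ≈ 7.00 V

At node B, R3 is in parallel with the load: R3‖R_L = 436.1 Ω.
Below node A the resistance is R2 + (R3‖R_L) = 586.1 Ω, so V_A = 12.3 × 586.1/766.1 = 9.410 V.
Then V_B = V_A × (R3‖R_L)/(R2 + R3‖R_L) = 9.410 × 436.1/586.1 = 7.00 V.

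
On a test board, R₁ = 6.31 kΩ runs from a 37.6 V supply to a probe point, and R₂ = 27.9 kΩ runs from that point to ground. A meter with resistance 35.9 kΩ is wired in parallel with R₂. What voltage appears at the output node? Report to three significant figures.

V_out ≈ 26.8 V

The load sits in parallel with R₂: R₂‖R_L = (27.9 × 35.9) / (27.9 + 35.9) = 15.70 kΩ.
V_out = 37.6 × 15.70 / (6.31 + 15.70) = 37.6 × 15.70/22.01 = 26.8 V.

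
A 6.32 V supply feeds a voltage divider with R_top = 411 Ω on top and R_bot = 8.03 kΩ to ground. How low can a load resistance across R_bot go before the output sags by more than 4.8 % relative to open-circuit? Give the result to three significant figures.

Output resistance R_th = R_top‖R_bot = (411 × 8030)/8441 = 391.0 Ω.
The fractional drop is R_th/(R_th + R_L); requiring this ≤ 0.0480 gives R_L ≥ R_th(1/0.0480 − 1) = 391.0 × 19.83 = 7.75 kΩ.

R_L(min) ≈ 7.75 kΩ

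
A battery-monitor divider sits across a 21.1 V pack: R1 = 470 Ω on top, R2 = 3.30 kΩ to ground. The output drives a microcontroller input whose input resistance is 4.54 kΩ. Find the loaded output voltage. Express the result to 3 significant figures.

The load sits in parallel with R2: R2‖R_L = (3300 × 4540) / (3300 + 4540) = 1911 Ω.
V_out = 21.1 × 1911 / (470 + 1911) = 21.1 × 1911/2381 = 16.9 V.

V_out ≈ 16.9 V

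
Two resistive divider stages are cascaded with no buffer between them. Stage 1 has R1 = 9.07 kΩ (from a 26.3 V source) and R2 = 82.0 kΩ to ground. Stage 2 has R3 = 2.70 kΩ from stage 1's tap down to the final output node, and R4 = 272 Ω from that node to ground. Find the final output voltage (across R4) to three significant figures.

Stage 2 presents R3+R4 = 2972 Ω as a load on stage 1's tap.
Stage 1's lower leg becomes R2‖(R3+R4) = 2868 Ω, so V_mid = 26.3 × 2868/11940 = 6.318 V.
Stage 2 is itself unloaded: V_out = V_mid × R4/(R3+R4) = 6.318 × 272/2972 = 0.578 V.

V_out ≈ 0.578 V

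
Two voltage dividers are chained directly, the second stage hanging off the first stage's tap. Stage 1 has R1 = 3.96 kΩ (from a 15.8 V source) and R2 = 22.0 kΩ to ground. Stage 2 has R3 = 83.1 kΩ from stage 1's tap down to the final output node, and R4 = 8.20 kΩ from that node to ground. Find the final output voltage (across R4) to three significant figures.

Stage 2 presents R3+R4 = 91.30 kΩ as a load on stage 1's tap.
Stage 1's lower leg becomes R2‖(R3+R4) = 17.73 kΩ, so V_mid = 15.8 × 17.73/21.69 = 12.92 V.
Stage 2 is itself unloaded: V_out = V_mid × R4/(R3+R4) = 12.92 × 8.20/91.30 = 1.16 V.

V_out ≈ 1.16 V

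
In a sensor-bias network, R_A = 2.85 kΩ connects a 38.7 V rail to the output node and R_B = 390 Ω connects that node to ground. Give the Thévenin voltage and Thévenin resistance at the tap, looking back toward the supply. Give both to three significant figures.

V_th = 4.66 V, R_th = 343 Ω

V_th is the open-circuit tap voltage: 38.7 × 390/(2850 + 390) = 4.66 V.
With the supply zeroed, R_A and R_B appear in parallel from the tap: R_th = R_A‖R_B = (2850 × 390)/3240 = 343 Ω.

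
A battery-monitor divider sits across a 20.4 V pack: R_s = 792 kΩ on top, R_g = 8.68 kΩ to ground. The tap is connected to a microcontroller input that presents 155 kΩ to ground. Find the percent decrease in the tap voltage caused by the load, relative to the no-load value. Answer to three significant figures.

The divider's output (Thévenin) resistance is R_s‖R_g = 8.586 kΩ.
Fractional drop under load = R_th/(R_th + R_L) = 8.586 / (8.586 + 155) = 0.05249.
So the output falls by 5.25 %.

5.25 %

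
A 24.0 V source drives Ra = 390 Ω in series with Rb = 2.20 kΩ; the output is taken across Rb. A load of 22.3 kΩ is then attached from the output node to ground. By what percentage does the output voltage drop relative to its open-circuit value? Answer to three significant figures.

The divider's output (Thévenin) resistance is Ra‖Rb = 331.3 Ω.
Fractional drop under load = R_th/(R_th + R_L) = 331.3 / (331.3 + 22300) = 0.01464.
So the output falls by 1.46 %.

1.46 %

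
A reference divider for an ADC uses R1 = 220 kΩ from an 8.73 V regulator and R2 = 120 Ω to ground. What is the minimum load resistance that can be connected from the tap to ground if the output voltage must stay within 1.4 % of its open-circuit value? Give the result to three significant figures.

Output resistance R_th = R1‖R2 = (220000 × 120)/220100 = 119.9 Ω.
The fractional drop is R_th/(R_th + R_L); requiring this ≤ 0.0140 gives R_L ≥ R_th(1/0.0140 − 1) = 119.9 × 70.43 = 8.45 kΩ.

R_L(min) ≈ 8.45 kΩ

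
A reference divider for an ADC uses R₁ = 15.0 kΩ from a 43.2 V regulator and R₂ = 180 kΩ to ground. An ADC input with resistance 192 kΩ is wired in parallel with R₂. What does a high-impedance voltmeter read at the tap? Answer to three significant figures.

V_out ≈ 37.2 V

The load sits in parallel with R₂: R₂‖R_L = (180 × 192) / (180 + 192) = 92.90 kΩ.
V_out = 43.2 × 92.90 / (15.0 + 92.90) = 43.2 × 92.90/107.9 = 37.2 V.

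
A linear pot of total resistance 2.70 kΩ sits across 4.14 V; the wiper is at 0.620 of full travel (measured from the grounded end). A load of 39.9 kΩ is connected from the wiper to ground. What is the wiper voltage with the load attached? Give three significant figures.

V ≈ 2.53 V

The wiper splits the pot into (1−α)R = 1.026 kΩ above and αR = 1.674 kΩ below.
Lower section ‖ load = 1.607 kΩ.
V_wiper = 4.14 × 1.607/(1.026 + 1.607) = 2.53 V.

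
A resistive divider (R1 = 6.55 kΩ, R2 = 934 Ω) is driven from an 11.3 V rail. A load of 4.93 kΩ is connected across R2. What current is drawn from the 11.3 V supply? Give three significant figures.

R2‖R_L = 785.2 Ω, so the source sees R1 + R2‖R_L = 7335 Ω.
I = 11.3 V / 7335 Ω = 1.54 mA.

I ≈ 1.54 mA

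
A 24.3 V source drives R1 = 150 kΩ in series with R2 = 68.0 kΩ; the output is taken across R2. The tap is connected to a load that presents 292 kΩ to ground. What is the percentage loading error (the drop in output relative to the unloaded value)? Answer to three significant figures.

The divider's output (Thévenin) resistance is R1‖R2 = 46.79 kΩ.
Fractional drop under load = R_th/(R_th + R_L) = 46.79 / (46.79 + 292) = 0.1381.
So the output falls by 13.8 %.

13.8 %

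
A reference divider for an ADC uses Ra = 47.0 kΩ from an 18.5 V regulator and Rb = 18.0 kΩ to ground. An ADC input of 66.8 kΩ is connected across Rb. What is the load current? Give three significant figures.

Rb‖R_L = 14.18 kΩ; V_out = 18.5 × 14.18/61.18 = 4.288 V.
I_L = V_out / R_L = 4.288 / 66.8 kΩ = 0.0642 mA.

I_L ≈ 0.0642 mA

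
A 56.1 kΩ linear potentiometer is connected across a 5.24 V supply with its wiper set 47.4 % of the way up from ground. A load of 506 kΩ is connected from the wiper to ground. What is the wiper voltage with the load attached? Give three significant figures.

V ≈ 2.42 V

The wiper splits the pot into (1−α)R = 29.51 kΩ above and αR = 26.59 kΩ below.
Lower section ‖ load = 25.26 kΩ.
V_wiper = 5.24 × 25.26/(29.51 + 25.26) = 2.42 V.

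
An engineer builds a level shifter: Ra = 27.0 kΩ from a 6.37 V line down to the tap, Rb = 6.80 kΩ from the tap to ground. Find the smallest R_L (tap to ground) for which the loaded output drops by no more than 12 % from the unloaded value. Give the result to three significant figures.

R_L(min) ≈ 39.8 kΩ

Output resistance R_th = Ra‖Rb = (27.0 × 6.80)/33.80 = 5.432 kΩ.
The fractional drop is R_th/(R_th + R_L); requiring this ≤ 0.120 gives R_L ≥ R_th(1/0.120 − 1) = 5.432 × 7.333 = 39.8 kΩ.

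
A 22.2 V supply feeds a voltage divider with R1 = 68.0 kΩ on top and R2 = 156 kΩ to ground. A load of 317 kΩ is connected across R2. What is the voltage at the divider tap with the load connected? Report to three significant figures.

V_out ≈ 13.5 V

The load sits in parallel with R2: R2‖R_L = (156 × 317) / (156 + 317) = 104.5 kΩ.
V_out = 22.2 × 104.5 / (68.0 + 104.5) = 22.2 × 104.5/172.5 = 13.5 V.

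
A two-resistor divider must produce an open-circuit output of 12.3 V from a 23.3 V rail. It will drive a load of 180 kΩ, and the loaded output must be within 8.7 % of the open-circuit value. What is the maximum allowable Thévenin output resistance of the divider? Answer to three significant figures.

Loading drop = R_th/(R_th + R_L) ≤ 0.0870, so R_th ≤ R_L · ε/(1−ε) = 180 kΩ × 0.0870/0.9130 = 17.2 kΩ.
(Any R1, R2 with R2/(R1+R2) = 0.528 and R1‖R2 ≤ 17.2 kΩ will meet the spec.)

R_th ≤ 17.2 kΩ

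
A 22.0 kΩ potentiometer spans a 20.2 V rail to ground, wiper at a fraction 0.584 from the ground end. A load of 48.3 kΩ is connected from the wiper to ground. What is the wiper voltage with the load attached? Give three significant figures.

V ≈ 10.6 V

The wiper splits the pot into (1−α)R = 9.152 kΩ above and αR = 12.85 kΩ below.
Lower section ‖ load = 10.15 kΩ.
V_wiper = 20.2 × 10.15/(9.152 + 10.15) = 10.6 V.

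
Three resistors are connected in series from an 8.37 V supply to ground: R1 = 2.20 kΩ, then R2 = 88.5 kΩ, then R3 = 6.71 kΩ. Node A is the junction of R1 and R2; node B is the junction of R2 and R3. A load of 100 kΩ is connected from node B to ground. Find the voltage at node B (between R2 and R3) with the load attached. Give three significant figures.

At node B, R3 is in parallel with the load: R3‖R_L = 6.288 kΩ.
Below node A the resistance is R2 + (R3‖R_L) = 94.79 kΩ, so V_A = 8.37 × 94.79/96.99 = 8.180 V.
Then V_B = V_A × (R3‖R_L)/(R2 + R3‖R_L) = 8.180 × 6.288/94.79 = 0.543 V.

V ≈ 0.543 V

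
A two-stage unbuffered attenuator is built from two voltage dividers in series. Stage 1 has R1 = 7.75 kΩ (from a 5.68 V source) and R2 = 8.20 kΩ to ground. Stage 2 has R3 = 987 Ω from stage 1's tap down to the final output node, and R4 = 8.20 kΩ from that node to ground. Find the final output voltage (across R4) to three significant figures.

V_out ≈ 1.82 V

Stage 2 presents R3+R4 = 9187 Ω as a load on stage 1's tap.
Stage 1's lower leg becomes R2‖(R3+R4) = 4333 Ω, so V_mid = 5.68 × 4333/12080 = 2.037 V.
Stage 2 is itself unloaded: V_out = V_mid × R4/(R3+R4) = 2.037 × 8200/9187 = 1.82 V.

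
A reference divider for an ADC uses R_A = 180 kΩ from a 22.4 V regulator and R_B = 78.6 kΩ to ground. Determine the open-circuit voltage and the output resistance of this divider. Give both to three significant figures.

V_th is the open-circuit tap voltage: 22.4 × 78.6/(180 + 78.6) = 6.81 V.
With the supply zeroed, R_A and R_B appear in parallel from the tap: R_th = R_A‖R_B = (180 × 78.6)/258.6 = 54.7 kΩ.

V_th = 6.81 V, R_th = 54.7 kΩ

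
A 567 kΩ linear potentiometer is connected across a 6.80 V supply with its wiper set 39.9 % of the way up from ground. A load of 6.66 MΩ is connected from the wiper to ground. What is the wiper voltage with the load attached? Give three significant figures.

V ≈ 2.66 V

The wiper splits the pot into (1−α)R = 340.8 kΩ above and αR = 226.2 kΩ below.
Lower section ‖ load = 218.8 kΩ.
V_wiper = 6.80 × 218.8/(340.8 + 218.8) = 2.66 V.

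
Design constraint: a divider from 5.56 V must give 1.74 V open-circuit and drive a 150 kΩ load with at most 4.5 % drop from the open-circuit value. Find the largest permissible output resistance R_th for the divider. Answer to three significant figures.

Loading drop = R_th/(R_th + R_L) ≤ 0.0450, so R_th ≤ R_L · ε/(1−ε) = 150 kΩ × 0.0450/0.9550 = 7.07 kΩ.
(Any R1, R2 with R2/(R1+R2) = 0.313 and R1‖R2 ≤ 7.07 kΩ will meet the spec.)

R_th ≤ 7.07 kΩ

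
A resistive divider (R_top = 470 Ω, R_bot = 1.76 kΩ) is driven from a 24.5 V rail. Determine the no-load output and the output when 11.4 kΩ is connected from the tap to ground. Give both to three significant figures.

Unloaded: 19.3 V; loaded: 18.7 V

Open-circuit: V = 24.5 × 1760/(470 + 1760) = 19.3 V.
With the load, R_bot becomes R_bot‖R_L = 1525 Ω, so V = 24.5 × 1525/1995 = 18.7 V.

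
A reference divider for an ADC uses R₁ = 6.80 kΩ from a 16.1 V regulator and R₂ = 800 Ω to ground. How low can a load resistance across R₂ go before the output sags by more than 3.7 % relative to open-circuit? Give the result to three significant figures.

R_L(min) ≈ 18.6 kΩ

Output resistance R_th = R₁‖R₂ = (6800 × 800)/7600 = 715.8 Ω.
The fractional drop is R_th/(R_th + R_L); requiring this ≤ 0.0370 gives R_L ≥ R_th(1/0.0370 − 1) = 715.8 × 26.03 = 18.6 kΩ.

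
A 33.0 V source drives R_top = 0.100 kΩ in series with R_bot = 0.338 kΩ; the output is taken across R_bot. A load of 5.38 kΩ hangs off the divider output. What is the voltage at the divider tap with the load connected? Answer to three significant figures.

V_out ≈ 25.1 V

The load sits in parallel with R_bot: R_bot‖R_L = (338 × 5380) / (338 + 5380) = 318.0 Ω.
V_out = 33.0 × 318.0 / (100 + 318.0) = 33.0 × 318.0/418.0 = 25.1 V.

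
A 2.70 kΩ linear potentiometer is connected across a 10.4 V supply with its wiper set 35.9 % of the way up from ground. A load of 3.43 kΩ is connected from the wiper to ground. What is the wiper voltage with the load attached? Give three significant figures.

V ≈ 3.16 V

The wiper splits the pot into (1−α)R = 1731 Ω above and αR = 969.3 Ω below.
Lower section ‖ load = 755.7 Ω.
V_wiper = 10.4 × 755.7/(1731 + 755.7) = 3.16 V.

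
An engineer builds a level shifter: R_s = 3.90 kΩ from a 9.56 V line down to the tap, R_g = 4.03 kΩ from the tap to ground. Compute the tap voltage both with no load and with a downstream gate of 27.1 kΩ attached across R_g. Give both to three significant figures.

Open-circuit: V = 9.56 × 4.03/(3.90 + 4.03) = 4.86 V.
With the load, R_g becomes R_g‖R_L = 3.508 kΩ, so V = 9.56 × 3.508/7.408 = 4.53 V.

Unloaded: 4.86 V; loaded: 4.53 V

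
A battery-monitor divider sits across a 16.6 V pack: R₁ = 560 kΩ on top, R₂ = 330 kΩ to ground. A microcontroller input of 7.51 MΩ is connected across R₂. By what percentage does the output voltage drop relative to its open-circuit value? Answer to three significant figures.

The divider's output (Thévenin) resistance is R₁‖R₂ = 207.6 kΩ.
Fractional drop under load = R_th/(R_th + R_L) = 207.6 / (207.6 + 7510) = 0.02690.
So the output falls by 2.69 %.

2.69 %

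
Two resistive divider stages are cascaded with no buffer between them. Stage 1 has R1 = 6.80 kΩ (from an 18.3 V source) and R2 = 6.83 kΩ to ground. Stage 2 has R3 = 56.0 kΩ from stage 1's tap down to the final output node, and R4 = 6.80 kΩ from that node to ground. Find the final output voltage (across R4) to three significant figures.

Stage 2 presents R3+R4 = 62.80 kΩ as a load on stage 1's tap.
Stage 1's lower leg becomes R2‖(R3+R4) = 6.160 kΩ, so V_mid = 18.3 × 6.160/12.96 = 8.698 V.
Stage 2 is itself unloaded: V_out = V_mid × R4/(R3+R4) = 8.698 × 6.80/62.80 = 0.942 V.

V_out ≈ 0.942 V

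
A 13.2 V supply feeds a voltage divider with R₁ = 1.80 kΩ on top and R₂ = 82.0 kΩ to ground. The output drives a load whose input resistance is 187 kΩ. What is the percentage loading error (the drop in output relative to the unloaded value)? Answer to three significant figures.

The divider's output (Thévenin) resistance is R₁‖R₂ = 1.761 kΩ.
Fractional drop under load = R_th/(R_th + R_L) = 1.761 / (1.761 + 187) = 0.009331.
So the output falls by 0.933 %.

0.933 %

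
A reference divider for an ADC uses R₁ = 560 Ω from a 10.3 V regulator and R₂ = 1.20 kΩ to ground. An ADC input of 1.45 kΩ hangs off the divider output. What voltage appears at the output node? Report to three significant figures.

The load sits in parallel with R₂: R₂‖R_L = (1200 × 1450) / (1200 + 1450) = 656.6 Ω.
V_out = 10.3 × 656.6 / (560 + 656.6) = 10.3 × 656.6/1217 = 5.56 V.
(Unloaded it would have been 7.02 V.)

V_out ≈ 5.56 V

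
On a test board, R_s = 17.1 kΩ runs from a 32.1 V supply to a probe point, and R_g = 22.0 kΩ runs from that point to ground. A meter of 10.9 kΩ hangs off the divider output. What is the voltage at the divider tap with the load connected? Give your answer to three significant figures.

The load sits in parallel with R_g: R_g‖R_L = (22.0 × 10.9) / (22.0 + 10.9) = 7.289 kΩ.
V_out = 32.1 × 7.289 / (17.1 + 7.289) = 32.1 × 7.289/24.39 = 9.59 V.

V_out ≈ 9.59 V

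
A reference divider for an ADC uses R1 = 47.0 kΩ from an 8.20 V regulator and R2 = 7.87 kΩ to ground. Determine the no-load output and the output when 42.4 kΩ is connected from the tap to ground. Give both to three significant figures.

Open-circuit: V = 8.20 × 7.87/(47.0 + 7.87) = 1.18 V.
With the load, R2 becomes R2‖R_L = 6.638 kΩ, so V = 8.20 × 6.638/53.64 = 1.01 V.

Unloaded: 1.18 V; loaded: 1.01 V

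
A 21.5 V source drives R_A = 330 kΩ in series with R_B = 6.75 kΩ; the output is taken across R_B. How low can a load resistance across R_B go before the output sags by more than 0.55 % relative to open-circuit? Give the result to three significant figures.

R_L(min) ≈ 1.20 MΩ

Output resistance R_th = R_A‖R_B = (330 × 6.75)/336.8 = 6.615 kΩ.
The fractional drop is R_th/(R_th + R_L); requiring this ≤ 0.00550 gives R_L ≥ R_th(1/0.00550 − 1) = 6.615 × 180.8 = 1.20 MΩ.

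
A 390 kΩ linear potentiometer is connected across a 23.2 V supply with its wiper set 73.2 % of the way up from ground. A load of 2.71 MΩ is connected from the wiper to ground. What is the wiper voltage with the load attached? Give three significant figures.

V ≈ 16.5 V

The wiper splits the pot into (1−α)R = 104.5 kΩ above and αR = 285.5 kΩ below.
Lower section ‖ load = 258.3 kΩ.
V_wiper = 23.2 × 258.3/(104.5 + 258.3) = 16.5 V.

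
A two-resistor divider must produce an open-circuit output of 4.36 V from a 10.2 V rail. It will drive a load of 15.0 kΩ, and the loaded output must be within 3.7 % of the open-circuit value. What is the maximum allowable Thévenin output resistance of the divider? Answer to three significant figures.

Loading drop = R_th/(R_th + R_L) ≤ 0.0370, so R_th ≤ R_L · ε/(1−ε) = 15.0 kΩ × 0.0370/0.9630 = 576 Ω.
(Any R1, R2 with R2/(R1+R2) = 0.427 and R1‖R2 ≤ 576 Ω will meet the spec.)

R_th ≤ 576 Ω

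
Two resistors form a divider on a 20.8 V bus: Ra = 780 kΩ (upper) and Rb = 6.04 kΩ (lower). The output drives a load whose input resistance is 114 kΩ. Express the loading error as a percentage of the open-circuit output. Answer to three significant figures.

4.99 %

The divider's output (Thévenin) resistance is Ra‖Rb = 5.994 kΩ.
Fractional drop under load = R_th/(R_th + R_L) = 5.994 / (5.994 + 114) = 0.04995.
So the output falls by 4.99 %.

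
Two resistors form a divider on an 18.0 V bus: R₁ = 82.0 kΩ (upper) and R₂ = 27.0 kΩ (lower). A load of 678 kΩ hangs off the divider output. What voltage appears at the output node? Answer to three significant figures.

The load sits in parallel with R₂: R₂‖R_L = (27.0 × 678) / (27.0 + 678) = 25.97 kΩ.
V_out = 18.0 × 25.97 / (82.0 + 25.97) = 18.0 × 25.97/108.0 = 4.33 V.

V_out ≈ 4.33 V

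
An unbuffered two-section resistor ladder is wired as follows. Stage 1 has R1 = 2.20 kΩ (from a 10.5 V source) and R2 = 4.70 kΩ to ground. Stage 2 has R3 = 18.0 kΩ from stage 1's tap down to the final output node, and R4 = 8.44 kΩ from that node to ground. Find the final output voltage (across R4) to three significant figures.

Stage 2 presents R3+R4 = 26.44 kΩ as a load on stage 1's tap.
Stage 1's lower leg becomes R2‖(R3+R4) = 3.991 kΩ, so V_mid = 10.5 × 3.991/6.191 = 6.769 V.
Stage 2 is itself unloaded: V_out = V_mid × R4/(R3+R4) = 6.769 × 8.44/26.44 = 2.16 V.

V_out ≈ 2.16 V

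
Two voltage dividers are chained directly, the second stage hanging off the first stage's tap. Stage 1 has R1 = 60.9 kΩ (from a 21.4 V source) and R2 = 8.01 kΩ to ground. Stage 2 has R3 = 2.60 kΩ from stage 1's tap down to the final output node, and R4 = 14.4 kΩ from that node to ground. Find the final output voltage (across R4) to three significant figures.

Stage 2 presents R3+R4 = 17.00 kΩ as a load on stage 1's tap.
Stage 1's lower leg becomes R2‖(R3+R4) = 5.445 kΩ, so V_mid = 21.4 × 5.445/66.34 = 1.756 V.
Stage 2 is itself unloaded: V_out = V_mid × R4/(R3+R4) = 1.756 × 14.4/17.00 = 1.49 V.

V_out ≈ 1.49 V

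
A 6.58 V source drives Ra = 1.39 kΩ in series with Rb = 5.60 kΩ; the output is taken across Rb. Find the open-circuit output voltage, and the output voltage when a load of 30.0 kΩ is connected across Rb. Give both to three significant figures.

Open-circuit: V = 6.58 × 5.60/(1.39 + 5.60) = 5.27 V.
With the load, Rb becomes Rb‖R_L = 4.719 kΩ, so V = 6.58 × 4.719/6.109 = 5.08 V.

Unloaded: 5.27 V; loaded: 5.08 V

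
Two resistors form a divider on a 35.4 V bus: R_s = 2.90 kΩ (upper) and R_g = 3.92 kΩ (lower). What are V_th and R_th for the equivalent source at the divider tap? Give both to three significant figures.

V_th = 20.3 V, R_th = 1.67 kΩ

V_th is the open-circuit tap voltage: 35.4 × 3.92/(2.90 + 3.92) = 20.3 V.
With the supply zeroed, R_s and R_g appear in parallel from the tap: R_th = R_s‖R_g = (2.90 × 3.92)/6.820 = 1.67 kΩ.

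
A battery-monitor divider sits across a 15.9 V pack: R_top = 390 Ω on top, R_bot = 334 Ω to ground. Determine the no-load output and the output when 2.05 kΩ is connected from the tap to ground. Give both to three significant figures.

Unloaded: 7.34 V; loaded: 6.74 V

Open-circuit: V = 15.9 × 334/(390 + 334) = 7.34 V.
With the load, R_bot becomes R_bot‖R_L = 287.2 Ω, so V = 15.9 × 287.2/677.2 = 6.74 V.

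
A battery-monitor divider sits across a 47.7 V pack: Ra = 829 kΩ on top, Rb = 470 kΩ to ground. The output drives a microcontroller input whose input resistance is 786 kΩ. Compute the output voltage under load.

V_out ≈ 12.5 V

The load sits in parallel with Rb: Rb‖R_L = (470 × 786) / (470 + 786) = 294.1 kΩ.
V_out = 47.7 × 294.1 / (829 + 294.1) = 47.7 × 294.1/1123 = 12.5 V.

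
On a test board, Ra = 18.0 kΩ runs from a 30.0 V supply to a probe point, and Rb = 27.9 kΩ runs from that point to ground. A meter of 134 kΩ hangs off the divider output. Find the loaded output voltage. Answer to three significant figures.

The load sits in parallel with Rb: Rb‖R_L = (27.9 × 134) / (27.9 + 134) = 23.09 kΩ.
V_out = 30.0 × 23.09 / (18.0 + 23.09) = 30.0 × 23.09/41.09 = 16.9 V.

V_out ≈ 16.9 V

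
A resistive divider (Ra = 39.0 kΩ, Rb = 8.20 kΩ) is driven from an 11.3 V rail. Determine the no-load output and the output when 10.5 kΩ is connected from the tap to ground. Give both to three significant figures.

Open-circuit: V = 11.3 × 8.20/(39.0 + 8.20) = 1.96 V.
With the load, Rb becomes Rb‖R_L = 4.604 kΩ, so V = 11.3 × 4.604/43.60 = 1.19 V.

Unloaded: 1.96 V; loaded: 1.19 V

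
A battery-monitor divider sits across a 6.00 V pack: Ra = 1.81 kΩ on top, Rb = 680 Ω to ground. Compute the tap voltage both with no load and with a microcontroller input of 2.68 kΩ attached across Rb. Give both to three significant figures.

Unloaded: 1.64 V; loaded: 1.38 V

Open-circuit: V = 6.00 × 680/(1810 + 680) = 1.64 V.
With the load, Rb becomes Rb‖R_L = 542.4 Ω, so V = 6.00 × 542.4/2352 = 1.38 V.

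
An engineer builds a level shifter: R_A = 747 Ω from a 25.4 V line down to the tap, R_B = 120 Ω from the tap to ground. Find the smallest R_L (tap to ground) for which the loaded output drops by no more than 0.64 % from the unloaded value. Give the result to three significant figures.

Output resistance R_th = R_A‖R_B = (747 × 120)/867.0 = 103.4 Ω.
The fractional drop is R_th/(R_th + R_L); requiring this ≤ 0.00640 gives R_L ≥ R_th(1/0.00640 − 1) = 103.4 × 155.2 = 16.1 kΩ.

R_L(min) ≈ 16.1 kΩ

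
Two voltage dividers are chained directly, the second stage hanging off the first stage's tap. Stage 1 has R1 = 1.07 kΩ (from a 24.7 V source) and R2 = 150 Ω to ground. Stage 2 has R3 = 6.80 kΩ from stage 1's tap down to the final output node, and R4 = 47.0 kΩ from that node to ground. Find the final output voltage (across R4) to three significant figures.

Stage 2 presents R3+R4 = 53800 Ω as a load on stage 1's tap.
Stage 1's lower leg becomes R2‖(R3+R4) = 149.6 Ω, so V_mid = 24.7 × 149.6/1220 = 3.029 V.
Stage 2 is itself unloaded: V_out = V_mid × R4/(R3+R4) = 3.029 × 47000/53800 = 2.65 V.

V_out ≈ 2.65 V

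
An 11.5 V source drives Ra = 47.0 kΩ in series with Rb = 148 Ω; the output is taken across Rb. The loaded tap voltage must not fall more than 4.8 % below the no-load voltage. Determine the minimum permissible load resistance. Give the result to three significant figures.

R_L(min) ≈ 2.93 kΩ

Output resistance R_th = Ra‖Rb = (47000 × 148)/47150 = 147.5 Ω.
The fractional drop is R_th/(R_th + R_L); requiring this ≤ 0.0480 gives R_L ≥ R_th(1/0.0480 − 1) = 147.5 × 19.83 = 2.93 kΩ.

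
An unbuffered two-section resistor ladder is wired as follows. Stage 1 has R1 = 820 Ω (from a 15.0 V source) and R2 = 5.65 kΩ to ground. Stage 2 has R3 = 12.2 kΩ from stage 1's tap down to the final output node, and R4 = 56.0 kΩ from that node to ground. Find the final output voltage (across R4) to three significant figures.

Stage 2 presents R3+R4 = 68200 Ω as a load on stage 1's tap.
Stage 1's lower leg becomes R2‖(R3+R4) = 5218 Ω, so V_mid = 15.0 × 5218/6038 = 12.96 V.
Stage 2 is itself unloaded: V_out = V_mid × R4/(R3+R4) = 12.96 × 56000/68200 = 10.6 V.

V_out ≈ 10.6 V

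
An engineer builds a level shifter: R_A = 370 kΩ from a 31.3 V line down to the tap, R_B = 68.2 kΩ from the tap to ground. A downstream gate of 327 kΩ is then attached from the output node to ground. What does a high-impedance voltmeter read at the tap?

V_out ≈ 4.14 V

The load sits in parallel with R_B: R_B‖R_L = (68.2 × 327) / (68.2 + 327) = 56.43 kΩ.
V_out = 31.3 × 56.43 / (370 + 56.43) = 31.3 × 56.43/426.4 = 4.14 V.
(Unloaded it would have been 4.87 V.)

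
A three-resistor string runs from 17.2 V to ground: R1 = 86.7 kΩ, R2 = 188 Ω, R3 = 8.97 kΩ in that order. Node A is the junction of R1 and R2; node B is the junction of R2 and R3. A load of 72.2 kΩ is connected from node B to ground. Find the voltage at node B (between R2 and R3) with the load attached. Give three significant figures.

At node B, R3 is in parallel with the load: R3‖R_L = 7979 Ω.
Below node A the resistance is R2 + (R3‖R_L) = 8167 Ω, so V_A = 17.2 × 8167/94870 = 1.481 V.
Then V_B = V_A × (R3‖R_L)/(R2 + R3‖R_L) = 1.481 × 7979/8167 = 1.45 V.

V ≈ 1.45 V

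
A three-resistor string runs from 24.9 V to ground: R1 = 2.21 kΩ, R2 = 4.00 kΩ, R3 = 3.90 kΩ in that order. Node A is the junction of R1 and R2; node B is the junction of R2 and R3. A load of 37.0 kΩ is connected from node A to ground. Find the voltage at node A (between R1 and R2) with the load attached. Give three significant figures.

V ≈ 18.6 V

Below node A the series string R2+R3 = 7.900 kΩ sits in parallel with the 37.0 kΩ load: 6.510 kΩ.
V_A = 24.9 × 6.510/(2.21 + 6.510) = 18.6 V.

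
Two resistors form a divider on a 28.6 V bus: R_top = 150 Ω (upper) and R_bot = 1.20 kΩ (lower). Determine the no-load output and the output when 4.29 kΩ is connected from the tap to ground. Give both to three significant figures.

Open-circuit: V = 28.6 × 1200/(150 + 1200) = 25.4 V.
With the load, R_bot becomes R_bot‖R_L = 937.7 Ω, so V = 28.6 × 937.7/1088 = 24.7 V.

Unloaded: 25.4 V; loaded: 24.7 V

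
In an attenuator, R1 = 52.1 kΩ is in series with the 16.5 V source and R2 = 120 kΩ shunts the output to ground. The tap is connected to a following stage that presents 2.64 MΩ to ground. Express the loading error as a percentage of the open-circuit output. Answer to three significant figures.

The divider's output (Thévenin) resistance is R1‖R2 = 36.33 kΩ.
Fractional drop under load = R_th/(R_th + R_L) = 36.33 / (36.33 + 2640) = 0.01357.
So the output falls by 1.36 %.

1.36 %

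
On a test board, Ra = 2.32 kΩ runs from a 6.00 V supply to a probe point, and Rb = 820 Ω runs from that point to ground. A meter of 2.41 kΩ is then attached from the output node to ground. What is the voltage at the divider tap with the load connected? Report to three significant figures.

V_out ≈ 1.25 V

The load sits in parallel with Rb: Rb‖R_L = (820 × 2410) / (820 + 2410) = 611.8 Ω.
V_out = 6.00 × 611.8 / (2320 + 611.8) = 6.00 × 611.8/2932 = 1.25 V.
(Unloaded it would have been 1.57 V.)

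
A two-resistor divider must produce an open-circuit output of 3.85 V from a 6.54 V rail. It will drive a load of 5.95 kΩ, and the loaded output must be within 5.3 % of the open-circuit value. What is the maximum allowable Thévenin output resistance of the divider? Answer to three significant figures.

Loading drop = R_th/(R_th + R_L) ≤ 0.0530, so R_th ≤ R_L · ε/(1−ε) = 5.95 kΩ × 0.0530/0.9470 = 333 Ω.
(Any R1, R2 with R2/(R1+R2) = 0.589 and R1‖R2 ≤ 333 Ω will meet the spec.)

R_th ≤ 333 Ω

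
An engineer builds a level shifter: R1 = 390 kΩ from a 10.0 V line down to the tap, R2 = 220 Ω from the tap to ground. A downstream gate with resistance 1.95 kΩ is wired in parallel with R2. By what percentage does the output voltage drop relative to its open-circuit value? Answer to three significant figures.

10.1 %

Unloaded V = 10.0 × 220/390200 = 0.0056378 V.
Loaded: R2‖R_L = 197.7 Ω, giving V = 10.0 × 197.7/390200 = 0.0050666 V.
Drop = (0.0056378 − 0.0050666) / 0.0056378 = 10.1 %.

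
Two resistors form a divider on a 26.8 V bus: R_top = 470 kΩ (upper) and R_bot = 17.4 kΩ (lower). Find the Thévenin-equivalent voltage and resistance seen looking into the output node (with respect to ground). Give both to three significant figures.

V_th = 0.957 V, R_th = 16.8 kΩ

V_th is the open-circuit tap voltage: 26.8 × 17.4/(470 + 17.4) = 0.957 V.
With the supply zeroed, R_top and R_bot appear in parallel from the tap: R_th = R_top‖R_bot = (470 × 17.4)/487.4 = 16.8 kΩ.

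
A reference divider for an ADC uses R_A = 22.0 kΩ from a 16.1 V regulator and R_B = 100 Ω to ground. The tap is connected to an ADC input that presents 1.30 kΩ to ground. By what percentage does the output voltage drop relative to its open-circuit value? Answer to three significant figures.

7.11 %

The divider's output (Thévenin) resistance is R_A‖R_B = 99.55 Ω.
Fractional drop under load = R_th/(R_th + R_L) = 99.55 / (99.55 + 1300) = 0.07113.
So the output falls by 7.11 %.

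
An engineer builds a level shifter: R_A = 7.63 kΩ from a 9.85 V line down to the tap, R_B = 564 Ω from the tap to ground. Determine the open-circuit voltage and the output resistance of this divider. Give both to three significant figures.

V_th is the open-circuit tap voltage: 9.85 × 564/(7630 + 564) = 0.678 V.
With the supply zeroed, R_A and R_B appear in parallel from the tap: R_th = R_A‖R_B = (7630 × 564)/8194 = 525 Ω.

V_th = 0.678 V, R_th = 525 Ω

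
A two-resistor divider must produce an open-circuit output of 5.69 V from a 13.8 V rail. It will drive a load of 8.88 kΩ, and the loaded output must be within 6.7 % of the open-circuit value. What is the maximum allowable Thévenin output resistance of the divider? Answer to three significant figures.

Loading drop = R_th/(R_th + R_L) ≤ 0.0670, so R_th ≤ R_L · ε/(1−ε) = 8.88 kΩ × 0.0670/0.9330 = 638 Ω.
(Any R1, R2 with R2/(R1+R2) = 0.412 and R1‖R2 ≤ 638 Ω will meet the spec.)

R_th ≤ 638 Ω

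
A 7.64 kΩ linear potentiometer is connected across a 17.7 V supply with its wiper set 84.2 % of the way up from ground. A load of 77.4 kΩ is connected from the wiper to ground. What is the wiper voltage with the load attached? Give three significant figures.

The wiper splits the pot into (1−α)R = 1.207 kΩ above and αR = 6.433 kΩ below.
Lower section ‖ load = 5.939 kΩ.
V_wiper = 17.7 × 5.939/(1.207 + 5.939) = 14.7 V.

V ≈ 14.7 V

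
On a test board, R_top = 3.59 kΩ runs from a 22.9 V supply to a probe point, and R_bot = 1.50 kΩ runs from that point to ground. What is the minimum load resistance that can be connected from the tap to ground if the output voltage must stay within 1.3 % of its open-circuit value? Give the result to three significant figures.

Output resistance R_th = R_top‖R_bot = (3.59 × 1.50)/5.090 = 1.058 kΩ.
The fractional drop is R_th/(R_th + R_L); requiring this ≤ 0.0130 gives R_L ≥ R_th(1/0.0130 − 1) = 1.058 × 75.92 = 80.3 kΩ.

R_L(min) ≈ 80.3 kΩ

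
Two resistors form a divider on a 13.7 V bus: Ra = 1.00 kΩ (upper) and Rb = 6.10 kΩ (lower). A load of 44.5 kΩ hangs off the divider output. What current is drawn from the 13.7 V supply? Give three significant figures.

Rb‖R_L = 5.365 kΩ, so the source sees Ra + Rb‖R_L = 6.365 kΩ.
I = 13.7 V / 6.365 kΩ = 2.15 mA.

I ≈ 2.15 mA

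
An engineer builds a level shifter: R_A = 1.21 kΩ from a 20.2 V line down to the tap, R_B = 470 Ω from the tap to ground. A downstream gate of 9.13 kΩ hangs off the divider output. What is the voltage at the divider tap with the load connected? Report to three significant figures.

The load sits in parallel with R_B: R_B‖R_L = (470 × 9130) / (470 + 9130) = 447.0 Ω.
V_out = 20.2 × 447.0 / (1210 + 447.0) = 20.2 × 447.0/1657 = 5.45 V.

V_out ≈ 5.45 V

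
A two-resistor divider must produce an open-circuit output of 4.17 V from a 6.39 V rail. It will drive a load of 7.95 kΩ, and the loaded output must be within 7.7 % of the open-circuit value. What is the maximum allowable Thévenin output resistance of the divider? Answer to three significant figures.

R_th ≤ 663 Ω

Loading drop = R_th/(R_th + R_L) ≤ 0.0770, so R_th ≤ R_L · ε/(1−ε) = 7.95 kΩ × 0.0770/0.9230 = 663 Ω.
(Any R1, R2 with R2/(R1+R2) = 0.653 and R1‖R2 ≤ 663 Ω will meet the spec.)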